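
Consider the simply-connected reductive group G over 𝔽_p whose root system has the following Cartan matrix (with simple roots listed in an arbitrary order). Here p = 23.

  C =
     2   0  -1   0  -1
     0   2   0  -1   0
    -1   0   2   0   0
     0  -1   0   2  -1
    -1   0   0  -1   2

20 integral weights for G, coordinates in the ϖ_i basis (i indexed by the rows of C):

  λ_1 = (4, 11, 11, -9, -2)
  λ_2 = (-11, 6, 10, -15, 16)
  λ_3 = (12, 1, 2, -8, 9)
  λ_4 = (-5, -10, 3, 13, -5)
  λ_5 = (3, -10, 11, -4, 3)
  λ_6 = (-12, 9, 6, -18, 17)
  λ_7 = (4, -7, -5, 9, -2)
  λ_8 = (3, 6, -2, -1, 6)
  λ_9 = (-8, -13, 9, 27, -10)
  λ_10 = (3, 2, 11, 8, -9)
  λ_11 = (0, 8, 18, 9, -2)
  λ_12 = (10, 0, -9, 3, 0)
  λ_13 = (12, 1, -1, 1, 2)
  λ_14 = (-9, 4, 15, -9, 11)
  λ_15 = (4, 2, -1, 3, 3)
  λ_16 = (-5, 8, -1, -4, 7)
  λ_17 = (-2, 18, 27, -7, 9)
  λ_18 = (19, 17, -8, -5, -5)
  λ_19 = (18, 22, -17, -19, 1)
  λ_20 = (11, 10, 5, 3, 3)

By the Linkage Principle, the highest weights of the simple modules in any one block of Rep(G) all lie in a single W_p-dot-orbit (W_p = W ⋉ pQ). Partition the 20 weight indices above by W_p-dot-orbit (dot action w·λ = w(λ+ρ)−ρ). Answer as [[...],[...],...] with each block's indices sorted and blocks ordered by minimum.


Dynkin diagram of C (from the 8 off-diagonal −1 entries): A_5.

W_23-reps of the 20 weights in Ā_23 (same 5-coord order as C):

  λ_1 → (4, 3, 8, 1, 4)
  λ_2 → (3, 7, 1, 0, 7)
  λ_3 → (13, 2, 0, 2, 3)
  λ_4 → (0, 6, 4, 3, 1)
  λ_5 → (4, 3, 8, 1, 4)
  λ_6 → (3, 7, 1, 0, 7)
  λ_7 → (0, 6, 4, 3, 1)
  λ_8 → (3, 7, 1, 0, 7)
  λ_9 → (3, 7, 1, 0, 7)
  λ_10 → (4, 3, 8, 1, 4)
  λ_11 → (0, 6, 4, 3, 1)
  λ_12 → (3, 1, 8, 4, 1)
  λ_13 → (13, 2, 0, 2, 3)
  λ_14 → (4, 3, 8, 1, 4)
  λ_15 → (5, 3, 0, 4, 4)
  λ_16 → (0, 6, 4, 3, 1)
  λ_17 → (0, 6, 4, 3, 1)
  λ_18 → (5, 3, 0, 4, 4)
  λ_19 → (13, 2, 0, 2, 3)
  λ_20 → (4, 3, 8, 1, 4)

Partition of {1..20} into 6 W_23-dot-orbits:

[[1, 5, 10, 14, 20], [2, 6, 8, 9], [3, 13, 19], [4, 7, 11, 16, 17], [12], [15, 18]]


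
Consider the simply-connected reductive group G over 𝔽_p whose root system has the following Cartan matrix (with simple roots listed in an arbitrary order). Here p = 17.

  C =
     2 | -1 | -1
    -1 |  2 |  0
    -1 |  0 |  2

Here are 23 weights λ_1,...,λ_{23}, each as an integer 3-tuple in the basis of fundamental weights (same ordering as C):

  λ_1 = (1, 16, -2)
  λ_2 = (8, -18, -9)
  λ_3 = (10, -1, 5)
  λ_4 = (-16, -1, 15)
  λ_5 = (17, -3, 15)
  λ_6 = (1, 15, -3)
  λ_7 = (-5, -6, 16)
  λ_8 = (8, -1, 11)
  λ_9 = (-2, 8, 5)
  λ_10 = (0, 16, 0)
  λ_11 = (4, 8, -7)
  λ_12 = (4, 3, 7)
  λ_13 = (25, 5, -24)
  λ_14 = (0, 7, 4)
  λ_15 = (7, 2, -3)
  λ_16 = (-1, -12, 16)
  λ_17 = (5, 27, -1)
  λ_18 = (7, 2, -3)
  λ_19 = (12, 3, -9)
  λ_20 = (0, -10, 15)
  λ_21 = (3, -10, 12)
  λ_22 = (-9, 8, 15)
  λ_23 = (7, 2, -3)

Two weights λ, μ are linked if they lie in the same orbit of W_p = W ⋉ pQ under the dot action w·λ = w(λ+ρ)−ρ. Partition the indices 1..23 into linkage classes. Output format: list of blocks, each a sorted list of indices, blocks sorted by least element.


Dynkin diagram of C (from the 4 off-diagonal −1 entries): A_3.

Alcove-folded reps (p=17, 23 weights, presented ϖ-order):

  [1] (0, 15, 1);  [2] (8, 1, 8);  [3] (11, 0, 6);  [4] (0, 15, 1);  [5] (0, 15, 1);  [6] (0, 15, 1);  [7] (5, 4, 8);  [8] (5, 4, 8);  [9] (1, 8, 5);  [10] (0, 15, 1);  [11] (1, 8, 5);  [12] (5, 4, 8);  [13] (6, 3, 2);  [14] (1, 8, 5);  [15] (6, 3, 2);  [16] (11, 0, 6);  [17] (11, 0, 6);  [18] (6, 3, 2);  [19] (5, 4, 8);  [20] (8, 1, 8);  [21] (5, 4, 8);  [22] (8, 1, 8);  [23] (6, 3, 2)

Partition of {1..23} into 6 W_17-dot-orbits:

[[1, 4, 5, 6, 10], [2, 20, 22], [3, 16, 17], [7, 8, 12, 19, 21], [9, 11, 14], [13, 15, 18, 23]]


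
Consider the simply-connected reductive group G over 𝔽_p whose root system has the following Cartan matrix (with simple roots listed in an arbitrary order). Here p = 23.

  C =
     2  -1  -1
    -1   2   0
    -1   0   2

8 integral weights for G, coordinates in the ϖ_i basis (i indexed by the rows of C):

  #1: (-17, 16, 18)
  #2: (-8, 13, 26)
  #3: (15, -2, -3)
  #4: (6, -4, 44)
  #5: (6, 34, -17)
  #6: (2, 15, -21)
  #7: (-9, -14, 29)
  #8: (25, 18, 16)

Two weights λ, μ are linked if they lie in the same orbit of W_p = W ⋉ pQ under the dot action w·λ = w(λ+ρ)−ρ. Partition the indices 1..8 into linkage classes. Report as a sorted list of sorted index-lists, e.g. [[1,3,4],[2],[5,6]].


Cartan matrix: type A_3 (|W|=24); un-permuting the 3 rows.

Folding the 8 weights λ_j+ρ into Ā_23 (reps in the given 3-coord order):

  λ_1 → (16, 1, 3);  λ_2 → (3, 4, 9);  λ_3 → (13, 1, 2);  λ_4 → (16, 1, 3);  λ_5 → (3, 4, 9);  λ_6 → (16, 1, 3);  λ_7 → (13, 1, 2);  λ_8 → (16, 1, 3)

Linkage partition of the 8 weights (3 classes, p=23):

[[1, 4, 6, 8], [2, 5], [3, 7]]


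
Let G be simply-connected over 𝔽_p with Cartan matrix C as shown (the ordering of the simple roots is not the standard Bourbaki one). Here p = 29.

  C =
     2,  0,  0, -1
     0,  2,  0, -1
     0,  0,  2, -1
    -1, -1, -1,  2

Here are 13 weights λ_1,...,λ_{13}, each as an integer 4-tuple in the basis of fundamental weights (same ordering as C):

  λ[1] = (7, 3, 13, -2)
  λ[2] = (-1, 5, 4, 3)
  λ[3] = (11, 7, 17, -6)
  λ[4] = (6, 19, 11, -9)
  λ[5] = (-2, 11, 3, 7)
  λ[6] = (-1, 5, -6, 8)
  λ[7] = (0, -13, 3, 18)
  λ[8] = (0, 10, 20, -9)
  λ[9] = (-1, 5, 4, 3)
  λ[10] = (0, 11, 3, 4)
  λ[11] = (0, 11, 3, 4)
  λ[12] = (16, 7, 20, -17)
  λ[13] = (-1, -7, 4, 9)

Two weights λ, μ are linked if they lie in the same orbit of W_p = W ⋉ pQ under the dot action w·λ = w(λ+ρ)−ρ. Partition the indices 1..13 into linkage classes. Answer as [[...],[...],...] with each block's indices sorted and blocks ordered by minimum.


Root system D_4: the 4×4 matrix C matches after relabeling.

Ā_29 reps of the 13 weights (D_4, coords as presented):

  λ_1 → (7, 3, 13, 1) · λ_2 → (0, 6, 5, 4) · λ_3 → (7, 3, 13, 1) · λ_4 → (1, 12, 4, 5) · λ_5 → (1, 12, 4, 5) · λ_6 → (0, 6, 5, 4) · λ_7 → (1, 12, 4, 5) · λ_8 → (7, 3, 13, 1) · λ_9 → (0, 6, 5, 4) · λ_10 → (1, 12, 4, 5) · λ_11 → (1, 12, 4, 5) · λ_12 → (1, 8, 5, 7) · λ_13 → (0, 6, 5, 4)

These 13 weights hit 4 W_29-dot-orbits; sizes (3, 4, 5, 1):

[[1, 3, 8], [2, 6, 9, 13], [4, 5, 7, 10, 11], [12]]


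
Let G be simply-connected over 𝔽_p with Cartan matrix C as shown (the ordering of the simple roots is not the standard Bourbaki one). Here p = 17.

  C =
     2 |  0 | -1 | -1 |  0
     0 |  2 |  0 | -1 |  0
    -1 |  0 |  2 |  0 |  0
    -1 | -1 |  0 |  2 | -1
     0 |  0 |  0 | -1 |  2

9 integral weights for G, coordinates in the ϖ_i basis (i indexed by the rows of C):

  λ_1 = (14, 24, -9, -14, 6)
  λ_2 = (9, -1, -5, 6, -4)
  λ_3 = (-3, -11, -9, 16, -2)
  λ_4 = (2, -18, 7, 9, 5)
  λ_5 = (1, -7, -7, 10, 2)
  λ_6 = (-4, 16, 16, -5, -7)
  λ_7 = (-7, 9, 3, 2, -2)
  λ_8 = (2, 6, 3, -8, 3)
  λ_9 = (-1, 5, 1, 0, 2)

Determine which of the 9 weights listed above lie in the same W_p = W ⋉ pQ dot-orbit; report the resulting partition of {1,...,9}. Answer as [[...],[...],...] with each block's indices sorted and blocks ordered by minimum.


Dynkin diagram of C (from the 8 off-diagonal −1 entries): D_5.

λ_j+ρ reflected into Ā_17 (⟨·,θ^∨⟩≤17); 5-tuples as given:

  1: (4, 0, 1, 2, 2) · 2: (4, 0, 0, 0, 3) · 3: (0, 6, 2, 1, 3) · 4: (0, 6, 2, 1, 3) · 5: (0, 6, 2, 1, 3) · 6: (4, 0, 0, 0, 3) · 7: (0, 6, 2, 1, 3) · 8: (4, 0, 0, 0, 3) · 9: (0, 6, 2, 1, 3)

The 9 indices split into 3 linkage classes (same alcove rep ⇔ same W_17-dot-orbit):

[[1], [2, 6, 8], [3, 4, 5, 7, 9]]


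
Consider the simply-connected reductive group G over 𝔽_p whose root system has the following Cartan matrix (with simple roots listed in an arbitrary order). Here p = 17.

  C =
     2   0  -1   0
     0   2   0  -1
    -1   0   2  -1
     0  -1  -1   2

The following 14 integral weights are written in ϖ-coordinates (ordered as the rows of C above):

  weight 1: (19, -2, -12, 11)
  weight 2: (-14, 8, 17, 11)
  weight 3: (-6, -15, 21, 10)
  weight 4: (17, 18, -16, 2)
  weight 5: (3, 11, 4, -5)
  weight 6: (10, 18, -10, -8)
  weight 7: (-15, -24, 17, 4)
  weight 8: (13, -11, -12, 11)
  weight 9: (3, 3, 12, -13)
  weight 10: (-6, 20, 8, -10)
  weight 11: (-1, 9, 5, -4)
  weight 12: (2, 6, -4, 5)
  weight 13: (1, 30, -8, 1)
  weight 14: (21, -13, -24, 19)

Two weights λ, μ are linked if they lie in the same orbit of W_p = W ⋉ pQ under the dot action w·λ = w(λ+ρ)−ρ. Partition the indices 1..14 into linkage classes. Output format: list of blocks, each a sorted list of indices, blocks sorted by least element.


Root system A_4: the 4×4 matrix C matches after relabeling.

Folding the 14 weights λ_j+ρ into Ā_17 (reps in the given 4-coord order):

  λ_1 → (5, 0, 8, 3);  λ_2 → (4, 8, 1, 4);  λ_3 → (11, 3, 1, 2);  λ_4 → (3, 1, 2, 9);  λ_5 → (4, 8, 1, 4);  λ_6 → (3, 1, 2, 9);  λ_7 → (5, 0, 8, 3);  λ_8 → (3, 1, 2, 9);  λ_9 → (4, 8, 1, 4);  λ_10 → (4, 8, 1, 4);  λ_11 → (0, 7, 3, 3);  λ_12 → (0, 7, 3, 3);  λ_13 → (3, 1, 2, 9);  λ_14 → (3, 1, 2, 9)

5 distinct reps among the 14 weights ⇒ 5 W_17-linkage classes:

[[1, 7], [2, 5, 9, 10], [3], [4, 6, 8, 13, 14], [11, 12]]


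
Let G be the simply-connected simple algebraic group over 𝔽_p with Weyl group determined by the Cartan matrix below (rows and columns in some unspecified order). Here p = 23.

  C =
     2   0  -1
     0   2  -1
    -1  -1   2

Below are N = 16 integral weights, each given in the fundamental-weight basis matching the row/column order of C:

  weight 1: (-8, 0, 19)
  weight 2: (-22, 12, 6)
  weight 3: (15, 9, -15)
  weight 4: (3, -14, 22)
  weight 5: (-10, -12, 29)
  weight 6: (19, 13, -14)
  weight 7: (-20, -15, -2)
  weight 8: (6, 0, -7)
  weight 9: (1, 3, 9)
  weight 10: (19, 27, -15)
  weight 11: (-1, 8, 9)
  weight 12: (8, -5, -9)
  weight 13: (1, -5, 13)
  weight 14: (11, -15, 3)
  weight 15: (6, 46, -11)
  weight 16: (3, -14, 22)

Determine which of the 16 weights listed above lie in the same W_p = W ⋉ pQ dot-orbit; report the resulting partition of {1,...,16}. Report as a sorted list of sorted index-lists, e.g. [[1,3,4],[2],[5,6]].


A_3 Cartan matrix, 3 simple roots permuted; ρ=(1,1,1).

Alcove-folded reps (p=23, 16 weights, presented ϖ-order):

  1: (7, 1, 13) · 2: (7, 1, 13) · 3: (2, 4, 10) · 4: (0, 9, 10) · 5: (2, 4, 10) · 6: (7, 1, 13) · 7: (3, 8, 1) · 8: (1, 5, 1) · 9: (2, 4, 10) · 10: (5, 3, 9) · 11: (0, 9, 10) · 12: (3, 8, 1) · 13: (2, 4, 10) · 14: (2, 4, 10) · 15: (7, 1, 13) · 16: (0, 9, 10)

These 16 weights hit 6 W_23-dot-orbits; sizes (4, 5, 3, 2, 1, 1):

[[1, 2, 6, 15], [3, 5, 9, 13, 14], [4, 11, 16], [7, 12], [8], [10]]


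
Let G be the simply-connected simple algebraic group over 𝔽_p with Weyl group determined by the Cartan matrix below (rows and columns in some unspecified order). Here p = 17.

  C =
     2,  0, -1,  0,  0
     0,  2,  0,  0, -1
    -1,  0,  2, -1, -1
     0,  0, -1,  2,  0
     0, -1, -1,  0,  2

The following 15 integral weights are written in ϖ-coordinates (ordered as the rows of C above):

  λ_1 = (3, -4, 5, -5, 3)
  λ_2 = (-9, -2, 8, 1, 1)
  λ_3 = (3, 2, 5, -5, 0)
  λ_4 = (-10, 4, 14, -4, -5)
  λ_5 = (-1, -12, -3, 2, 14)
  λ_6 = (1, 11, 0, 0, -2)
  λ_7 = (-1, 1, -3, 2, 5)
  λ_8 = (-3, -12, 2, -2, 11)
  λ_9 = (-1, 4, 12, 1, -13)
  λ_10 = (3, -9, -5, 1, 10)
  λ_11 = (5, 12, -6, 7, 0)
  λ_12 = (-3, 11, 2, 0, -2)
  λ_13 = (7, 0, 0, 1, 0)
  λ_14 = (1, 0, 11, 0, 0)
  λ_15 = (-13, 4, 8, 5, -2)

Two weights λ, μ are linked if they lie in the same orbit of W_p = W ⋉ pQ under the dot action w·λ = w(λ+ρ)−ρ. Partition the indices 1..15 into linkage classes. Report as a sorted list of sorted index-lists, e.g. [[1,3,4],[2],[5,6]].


Type D_5, rank 5, |W|=1920; reorder rows/cols to standard.

Ā_17 reps of the 15 weights (D_5, coords as presented):

    [1] (4, 3, 2, 4, 1)
    [2] (8, 1, 1, 2, 1)
    [3] (4, 3, 2, 4, 1)
    [4] (8, 1, 1, 2, 1)
    [5] (2, 11, 0, 1, 1)
    [6] (2, 11, 0, 1, 1)
    [7] (2, 2, 0, 1, 4)
    [8] (2, 11, 0, 1, 1)
    [9] (0, 7, 1, 2, 1)
    [10] (0, 7, 1, 2, 1)
    [11] (0, 7, 1, 2, 1)
    [12] (2, 11, 0, 1, 1)
    [13] (8, 1, 1, 2, 1)
    [14] (2, 11, 0, 1, 1)
    [15] (8, 1, 1, 2, 1)

Partition of {1..15} into 5 W_17-dot-orbits:

[[1, 3], [2, 4, 13, 15], [5, 6, 8, 12, 14], [7], [9, 10, 11]]


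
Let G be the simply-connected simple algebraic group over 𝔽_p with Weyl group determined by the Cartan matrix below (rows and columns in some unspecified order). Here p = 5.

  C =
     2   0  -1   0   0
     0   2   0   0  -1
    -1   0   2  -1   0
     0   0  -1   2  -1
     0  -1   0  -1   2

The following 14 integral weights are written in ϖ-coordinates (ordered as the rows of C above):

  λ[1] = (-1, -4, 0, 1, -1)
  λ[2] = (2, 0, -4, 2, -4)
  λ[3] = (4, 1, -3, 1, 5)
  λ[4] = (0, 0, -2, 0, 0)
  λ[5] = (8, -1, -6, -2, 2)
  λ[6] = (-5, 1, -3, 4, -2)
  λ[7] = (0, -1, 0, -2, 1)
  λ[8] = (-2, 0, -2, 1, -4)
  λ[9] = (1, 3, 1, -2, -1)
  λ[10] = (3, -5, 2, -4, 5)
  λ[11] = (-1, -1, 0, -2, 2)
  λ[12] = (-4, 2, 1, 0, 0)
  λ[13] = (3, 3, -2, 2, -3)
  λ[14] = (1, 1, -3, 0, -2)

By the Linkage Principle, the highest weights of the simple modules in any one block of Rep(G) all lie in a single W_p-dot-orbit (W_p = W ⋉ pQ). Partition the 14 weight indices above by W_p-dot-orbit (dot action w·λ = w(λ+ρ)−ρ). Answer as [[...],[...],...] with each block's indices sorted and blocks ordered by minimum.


Type A_5, rank 5, |W|=720; reorder rows/cols to standard.

Alcove-folded reps (p=5, 14 weights, presented ϖ-order):

  λ_1+ρ ↦ (0, 0, 0, 1, 2);  λ_2+ρ ↦ (0, 0, 0, 1, 2);  λ_3+ρ ↦ (0, 0, 0, 1, 2);  λ_4+ρ ↦ (0, 1, 1, 0, 1);  λ_5+ρ ↦ (1, 0, 0, 1, 1);  λ_6+ρ ↦ (1, 1, 2, 1, 0);  λ_7+ρ ↦ (1, 0, 0, 1, 1);  λ_8+ρ ↦ (1, 0, 0, 1, 1);  λ_9+ρ ↦ (0, 1, 1, 0, 1);  λ_10+ρ ↦ (0, 1, 1, 0, 1);  λ_11+ρ ↦ (0, 0, 0, 1, 2);  λ_12+ρ ↦ (0, 1, 1, 0, 1);  λ_13+ρ ↦ (0, 1, 1, 0, 1);  λ_14+ρ ↦ (0, 0, 0, 1, 1)

These 14 weights hit 5 W_5-dot-orbits; sizes (4, 5, 3, 1, 1):

[[1, 2, 3, 11], [4, 9, 10, 12, 13], [5, 7, 8], [6], [14]]


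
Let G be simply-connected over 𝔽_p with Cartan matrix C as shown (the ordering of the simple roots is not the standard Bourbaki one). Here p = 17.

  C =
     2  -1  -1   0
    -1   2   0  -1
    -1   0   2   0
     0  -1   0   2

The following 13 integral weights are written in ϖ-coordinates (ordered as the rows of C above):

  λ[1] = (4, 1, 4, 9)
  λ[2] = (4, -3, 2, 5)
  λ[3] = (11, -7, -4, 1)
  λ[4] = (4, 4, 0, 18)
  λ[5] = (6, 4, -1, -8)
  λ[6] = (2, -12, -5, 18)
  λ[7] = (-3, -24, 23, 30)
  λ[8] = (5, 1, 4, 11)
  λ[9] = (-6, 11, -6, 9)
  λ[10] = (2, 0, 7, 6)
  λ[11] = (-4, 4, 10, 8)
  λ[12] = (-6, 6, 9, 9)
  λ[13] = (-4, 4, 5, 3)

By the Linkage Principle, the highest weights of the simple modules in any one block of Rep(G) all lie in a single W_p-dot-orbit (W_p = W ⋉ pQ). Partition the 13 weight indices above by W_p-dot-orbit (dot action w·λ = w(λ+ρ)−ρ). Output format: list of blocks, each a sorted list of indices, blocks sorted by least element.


Dynkin diagram of C (from the 6 off-diagonal −1 entries): A_4.

Alcove-folded reps (p=17, 13 weights, presented ϖ-order):

  [1] (5, 2, 0, 5);  [2] (3, 2, 3, 4);  [3] (3, 2, 3, 4);  [4] (5, 2, 5, 4);  [5] (5, 2, 0, 5);  [6] (3, 1, 6, 5);  [7] (3, 1, 6, 5);  [8] (3, 2, 3, 4);  [9] (5, 2, 0, 5);  [10] (3, 1, 6, 5);  [11] (3, 2, 3, 4);  [12] (5, 2, 0, 5);  [13] (3, 2, 3, 4)

Linkage partition of the 13 weights (4 classes, p=17):

[[1, 5, 9, 12], [2, 3, 8, 11, 13], [4], [6, 7, 10]]


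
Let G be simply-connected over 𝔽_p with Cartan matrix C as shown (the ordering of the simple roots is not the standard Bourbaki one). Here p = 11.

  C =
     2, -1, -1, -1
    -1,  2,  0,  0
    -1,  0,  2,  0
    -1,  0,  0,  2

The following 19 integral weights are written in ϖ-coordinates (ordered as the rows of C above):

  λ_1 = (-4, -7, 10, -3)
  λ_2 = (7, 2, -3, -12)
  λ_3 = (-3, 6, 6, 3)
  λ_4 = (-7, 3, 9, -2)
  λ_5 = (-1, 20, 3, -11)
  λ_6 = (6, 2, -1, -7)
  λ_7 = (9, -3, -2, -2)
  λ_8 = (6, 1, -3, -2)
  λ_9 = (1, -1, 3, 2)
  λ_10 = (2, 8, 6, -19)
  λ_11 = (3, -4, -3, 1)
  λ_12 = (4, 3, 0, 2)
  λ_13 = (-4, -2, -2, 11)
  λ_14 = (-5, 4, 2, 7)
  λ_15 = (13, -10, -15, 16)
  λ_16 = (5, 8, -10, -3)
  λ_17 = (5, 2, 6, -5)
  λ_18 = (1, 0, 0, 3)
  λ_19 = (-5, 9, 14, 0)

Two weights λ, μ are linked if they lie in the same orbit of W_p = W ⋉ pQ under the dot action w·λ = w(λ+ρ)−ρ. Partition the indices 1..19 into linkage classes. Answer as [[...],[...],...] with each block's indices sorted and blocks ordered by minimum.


Dynkin diagram of C (from the 6 off-diagonal −1 entries): D_4.

Ā_11 reps of the 19 weights (D_4, coords as presented):

  λ_1 → (0, 2, 3, 6)
  λ_2 → (0, 2, 3, 6)
  λ_3 → (2, 2, 2, 1)
  λ_4 → (2, 1, 1, 4)
  λ_5 → (1, 3, 0, 6)
  λ_6 → (1, 3, 0, 6)
  λ_7 → (1, 2, 1, 1)
  λ_8 → (2, 2, 2, 1)
  λ_9 → (2, 0, 4, 3)
  λ_10 → (2, 1, 1, 4)
  λ_11 → (1, 2, 1, 1)
  λ_12 → (1, 2, 1, 1)
  λ_13 → (2, 1, 1, 4)
  λ_14 → (2, 1, 1, 4)
  λ_15 → (0, 2, 3, 6)
  λ_16 → (2, 2, 2, 1)
  λ_17 → (2, 2, 2, 1)
  λ_18 → (2, 1, 1, 4)
  λ_19 → (1, 3, 0, 6)

Linkage partition of the 19 weights (6 classes, p=11):

[[1, 2, 15], [3, 8, 16, 17], [4, 10, 13, 14, 18], [5, 6, 19], [7, 11, 12], [9]]


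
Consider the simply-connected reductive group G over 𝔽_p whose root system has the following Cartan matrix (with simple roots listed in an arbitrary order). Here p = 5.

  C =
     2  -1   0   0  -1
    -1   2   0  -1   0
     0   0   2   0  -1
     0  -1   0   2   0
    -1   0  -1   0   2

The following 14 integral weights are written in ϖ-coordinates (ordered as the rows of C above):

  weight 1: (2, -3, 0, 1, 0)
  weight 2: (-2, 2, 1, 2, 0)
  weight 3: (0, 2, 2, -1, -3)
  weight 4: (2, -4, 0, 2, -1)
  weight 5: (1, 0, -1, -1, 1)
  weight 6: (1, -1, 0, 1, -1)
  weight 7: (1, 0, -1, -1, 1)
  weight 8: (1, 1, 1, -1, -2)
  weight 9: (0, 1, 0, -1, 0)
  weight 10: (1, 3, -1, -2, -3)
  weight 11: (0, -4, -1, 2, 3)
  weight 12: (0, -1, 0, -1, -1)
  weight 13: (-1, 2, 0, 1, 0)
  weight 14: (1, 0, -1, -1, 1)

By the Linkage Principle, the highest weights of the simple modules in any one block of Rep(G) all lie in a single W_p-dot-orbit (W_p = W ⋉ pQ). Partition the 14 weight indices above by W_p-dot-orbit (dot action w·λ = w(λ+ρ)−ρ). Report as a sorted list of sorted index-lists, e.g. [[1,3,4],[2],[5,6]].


Dynkin diagram of C (from the 8 off-diagonal −1 entries): A_5.

Each λ_j+ρ reduced to Ā_5; 5-tuples below use C's row order:

  [1] (1, 2, 1, 0, 1)
  [2] (0, 2, 0, 0, 1)
  [3] (1, 2, 1, 0, 1)
  [4] (0, 3, 1, 0, 0)
  [5] (2, 1, 0, 0, 2)
  [6] (2, 0, 1, 2, 0)
  [7] (2, 1, 0, 0, 2)
  [8] (1, 2, 1, 0, 1)
  [9] (1, 2, 1, 0, 1)
  [10] (0, 3, 1, 0, 0)
  [11] (2, 1, 0, 0, 2)
  [12] (1, 0, 1, 0, 0)
  [13] (0, 3, 1, 0, 0)
  [14] (2, 1, 0, 0, 2)

Linkage partition of the 14 weights (6 classes, p=5):

[[1, 3, 8, 9], [2], [4, 10, 13], [5, 7, 11, 14], [6], [12]]


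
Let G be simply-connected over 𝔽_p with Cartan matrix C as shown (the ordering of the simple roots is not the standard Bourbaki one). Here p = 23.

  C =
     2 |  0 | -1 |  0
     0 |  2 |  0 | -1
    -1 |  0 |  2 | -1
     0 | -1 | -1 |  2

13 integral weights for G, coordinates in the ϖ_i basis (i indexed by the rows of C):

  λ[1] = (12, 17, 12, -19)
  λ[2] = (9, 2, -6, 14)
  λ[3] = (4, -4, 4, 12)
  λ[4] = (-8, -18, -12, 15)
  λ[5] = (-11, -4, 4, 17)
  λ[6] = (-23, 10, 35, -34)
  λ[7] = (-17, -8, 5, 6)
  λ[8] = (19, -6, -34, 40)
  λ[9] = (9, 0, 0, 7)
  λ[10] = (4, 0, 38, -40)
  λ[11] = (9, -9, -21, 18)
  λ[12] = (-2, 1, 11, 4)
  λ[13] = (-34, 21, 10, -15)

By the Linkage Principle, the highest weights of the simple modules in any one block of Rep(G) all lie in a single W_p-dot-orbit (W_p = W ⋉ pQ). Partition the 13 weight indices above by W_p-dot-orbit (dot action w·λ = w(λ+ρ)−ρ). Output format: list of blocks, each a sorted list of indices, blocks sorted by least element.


Root system A_4: the 4×4 matrix C matches after relabeling.

Ā_23 reps of the 13 weights (A_4, coords as presented):

  [1] (5, 3, 5, 10) · [2] (5, 3, 5, 10) · [3] (5, 3, 5, 10) · [4] (1, 2, 11, 5) · [5] (5, 3, 5, 10) · [6] (10, 1, 1, 8) · [7] (6, 3, 0, 7) · [8] (5, 3, 5, 10) · [9] (10, 1, 1, 8) · [10] (0, 2, 1, 15) · [11] (10, 1, 1, 8) · [12] (1, 2, 11, 5) · [13] (10, 1, 1, 8)

The 13 indices split into 5 linkage classes (same alcove rep ⇔ same W_23-dot-orbit):

[[1, 2, 3, 5, 8], [4, 12], [6, 9, 11, 13], [7], [10]]


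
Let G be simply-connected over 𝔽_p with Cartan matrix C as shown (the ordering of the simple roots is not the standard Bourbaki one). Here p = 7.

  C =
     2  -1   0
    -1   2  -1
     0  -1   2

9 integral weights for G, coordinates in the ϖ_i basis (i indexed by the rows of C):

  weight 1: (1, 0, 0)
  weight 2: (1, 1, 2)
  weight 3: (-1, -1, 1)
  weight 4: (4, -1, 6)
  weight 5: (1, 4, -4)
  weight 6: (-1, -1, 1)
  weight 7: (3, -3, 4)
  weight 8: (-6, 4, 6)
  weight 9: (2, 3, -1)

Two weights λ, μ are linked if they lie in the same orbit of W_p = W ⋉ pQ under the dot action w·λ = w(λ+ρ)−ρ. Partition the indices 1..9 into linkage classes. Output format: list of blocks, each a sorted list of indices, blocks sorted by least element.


A_3 Cartan matrix, 3 simple roots permuted; ρ=(1,1,1).

Each λ_j+ρ reduced to Ā_7; 3-tuples below use C's row order:

  1: (2, 1, 1);  2: (2, 2, 3);  3: (0, 0, 2);  4: (0, 0, 2);  5: (2, 2, 3);  6: (0, 0, 2);  7: (2, 2, 3);  8: (0, 0, 2);  9: (3, 4, 0)

Linkage partition of the 9 weights (4 classes, p=7):

[[1], [2, 5, 7], [3, 4, 6, 8], [9]]


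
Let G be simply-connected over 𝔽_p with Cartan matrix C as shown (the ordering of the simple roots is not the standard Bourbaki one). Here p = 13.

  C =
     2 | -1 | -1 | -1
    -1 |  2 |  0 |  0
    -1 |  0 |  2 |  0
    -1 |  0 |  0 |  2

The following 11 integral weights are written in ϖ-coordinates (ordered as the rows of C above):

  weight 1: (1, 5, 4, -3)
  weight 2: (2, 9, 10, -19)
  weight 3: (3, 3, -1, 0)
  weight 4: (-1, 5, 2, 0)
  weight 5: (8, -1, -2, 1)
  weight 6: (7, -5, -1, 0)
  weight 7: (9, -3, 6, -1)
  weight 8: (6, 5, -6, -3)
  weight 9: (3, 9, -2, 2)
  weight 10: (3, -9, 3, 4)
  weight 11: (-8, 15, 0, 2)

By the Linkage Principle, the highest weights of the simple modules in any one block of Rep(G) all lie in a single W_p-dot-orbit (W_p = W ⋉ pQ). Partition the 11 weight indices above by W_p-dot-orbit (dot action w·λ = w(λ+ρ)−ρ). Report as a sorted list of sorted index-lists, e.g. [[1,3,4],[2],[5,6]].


C ↔ D_4 under row/col permutation; |W(D_4)| = 192.

λ_j+ρ reflected into Ā_13 (⟨·,θ^∨⟩≤13); 4-tuples as given:

  [1] (0, 6, 5, 2) · [2] (2, 0, 1, 2) · [3] (4, 4, 0, 1) · [4] (0, 6, 3, 1) · [5] (2, 0, 1, 2) · [6] (4, 4, 0, 1) · [7] (2, 0, 1, 2) · [8] (0, 6, 5, 2) · [9] (0, 6, 3, 1) · [10] (4, 4, 0, 1) · [11] (0, 6, 3, 1)

The 11 indices split into 4 linkage classes (same alcove rep ⇔ same W_13-dot-orbit):

[[1, 8], [2, 5, 7], [3, 6, 10], [4, 9, 11]]


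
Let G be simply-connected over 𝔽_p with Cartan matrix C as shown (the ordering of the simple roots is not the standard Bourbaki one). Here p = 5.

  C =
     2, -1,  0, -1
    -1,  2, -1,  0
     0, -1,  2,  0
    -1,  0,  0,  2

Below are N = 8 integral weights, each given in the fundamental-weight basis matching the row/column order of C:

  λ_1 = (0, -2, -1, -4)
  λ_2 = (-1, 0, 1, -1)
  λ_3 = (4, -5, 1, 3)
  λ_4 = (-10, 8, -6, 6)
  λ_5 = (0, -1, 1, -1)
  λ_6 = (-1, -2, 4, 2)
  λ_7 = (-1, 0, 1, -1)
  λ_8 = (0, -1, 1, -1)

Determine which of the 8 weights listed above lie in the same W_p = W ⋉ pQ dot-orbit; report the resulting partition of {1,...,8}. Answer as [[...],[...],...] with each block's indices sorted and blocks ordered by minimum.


Type A_4, rank 4, |W|=120; reorder rows/cols to standard.

Each λ_j+ρ reduced to Ā_5; 4-tuples below use C's row order:

    λ_1+ρ ↦ (0, 1, 2, 0)
    λ_2+ρ ↦ (0, 1, 2, 0)
    λ_3+ρ ↦ (1, 0, 2, 0)
    λ_4+ρ ↦ (0, 1, 2, 0)
    λ_5+ρ ↦ (1, 0, 2, 0)
    λ_6+ρ ↦ (1, 0, 2, 0)
    λ_7+ρ ↦ (0, 1, 2, 0)
    λ_8+ρ ↦ (1, 0, 2, 0)

Linkage partition of the 8 weights (2 classes, p=5):

[[1, 2, 4, 7], [3, 5, 6, 8]]


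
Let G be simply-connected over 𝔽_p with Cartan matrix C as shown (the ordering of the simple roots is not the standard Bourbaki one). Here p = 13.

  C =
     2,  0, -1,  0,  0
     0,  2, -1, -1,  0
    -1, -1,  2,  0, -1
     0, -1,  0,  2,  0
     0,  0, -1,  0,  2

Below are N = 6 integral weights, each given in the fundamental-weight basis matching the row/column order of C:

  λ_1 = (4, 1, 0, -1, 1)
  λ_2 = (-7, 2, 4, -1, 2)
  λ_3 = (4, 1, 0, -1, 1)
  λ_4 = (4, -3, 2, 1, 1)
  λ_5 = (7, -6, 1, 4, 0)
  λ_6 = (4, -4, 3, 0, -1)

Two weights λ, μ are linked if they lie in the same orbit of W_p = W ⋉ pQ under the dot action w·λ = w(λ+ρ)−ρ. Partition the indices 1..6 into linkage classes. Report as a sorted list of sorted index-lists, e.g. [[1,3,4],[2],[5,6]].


Dynkin diagram of C (from the 8 off-diagonal −1 entries): D_5.

Folding the 6 weights λ_j+ρ into Ā_13 (reps in the given 5-coord order):

  [1] (5, 2, 1, 0, 2);  [2] (5, 2, 1, 0, 2);  [3] (5, 2, 1, 0, 2);  [4] (5, 2, 1, 0, 2);  [5] (5, 2, 1, 0, 2);  [6] (5, 1, 1, 2, 0)

These 6 weights hit 2 W_13-dot-orbits; sizes (5, 1):

[[1, 2, 3, 4, 5], [6]]


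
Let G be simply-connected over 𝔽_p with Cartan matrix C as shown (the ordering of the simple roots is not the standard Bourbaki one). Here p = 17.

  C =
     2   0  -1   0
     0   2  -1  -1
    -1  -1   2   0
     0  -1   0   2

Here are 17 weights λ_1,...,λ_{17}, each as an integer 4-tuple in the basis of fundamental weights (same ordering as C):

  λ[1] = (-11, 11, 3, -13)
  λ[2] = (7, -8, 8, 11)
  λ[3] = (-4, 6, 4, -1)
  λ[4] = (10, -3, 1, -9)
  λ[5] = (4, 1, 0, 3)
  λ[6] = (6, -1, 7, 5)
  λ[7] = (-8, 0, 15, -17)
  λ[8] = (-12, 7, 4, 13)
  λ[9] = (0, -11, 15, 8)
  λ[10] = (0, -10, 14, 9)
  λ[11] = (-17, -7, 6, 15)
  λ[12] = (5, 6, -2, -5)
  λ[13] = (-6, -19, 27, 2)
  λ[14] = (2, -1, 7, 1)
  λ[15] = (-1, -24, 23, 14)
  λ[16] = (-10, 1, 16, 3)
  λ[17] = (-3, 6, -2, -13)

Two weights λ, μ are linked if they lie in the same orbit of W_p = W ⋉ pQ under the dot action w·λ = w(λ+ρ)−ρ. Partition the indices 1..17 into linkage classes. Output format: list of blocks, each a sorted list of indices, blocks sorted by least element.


Type A_4, rank 4, |W|=120; reorder rows/cols to standard.

W_17-reps of the 17 weights in Ā_17 (same 4-coord order as C):

  λ_1+ρ ↦ (4, 6, 0, 6) · λ_2+ρ ↦ (3, 7, 2, 0) · λ_3+ρ ↦ (3, 7, 2, 0) · λ_4+ρ ↦ (3, 0, 8, 2) · λ_5+ρ ↦ (5, 2, 1, 4) · λ_6+ρ ↦ (3, 0, 8, 2) · λ_7+ρ ↦ (1, 9, 6, 1) · λ_8+ρ ↦ (5, 2, 1, 4) · λ_9+ρ ↦ (1, 9, 6, 1) · λ_10+ρ ↦ (1, 9, 6, 1) · λ_11+ρ ↦ (1, 9, 6, 1) · λ_12+ρ ↦ (5, 2, 1, 4) · λ_13+ρ ↦ (5, 2, 1, 4) · λ_14+ρ ↦ (3, 0, 8, 2) · λ_15+ρ ↦ (1, 9, 6, 1) · λ_16+ρ ↦ (3, 0, 8, 2) · λ_17+ρ ↦ (5, 2, 1, 4)

Linkage partition of the 17 weights (5 classes, p=17):

[[1], [2, 3], [4, 6, 14, 16], [5, 8, 12, 13, 17], [7, 9, 10, 11, 15]]


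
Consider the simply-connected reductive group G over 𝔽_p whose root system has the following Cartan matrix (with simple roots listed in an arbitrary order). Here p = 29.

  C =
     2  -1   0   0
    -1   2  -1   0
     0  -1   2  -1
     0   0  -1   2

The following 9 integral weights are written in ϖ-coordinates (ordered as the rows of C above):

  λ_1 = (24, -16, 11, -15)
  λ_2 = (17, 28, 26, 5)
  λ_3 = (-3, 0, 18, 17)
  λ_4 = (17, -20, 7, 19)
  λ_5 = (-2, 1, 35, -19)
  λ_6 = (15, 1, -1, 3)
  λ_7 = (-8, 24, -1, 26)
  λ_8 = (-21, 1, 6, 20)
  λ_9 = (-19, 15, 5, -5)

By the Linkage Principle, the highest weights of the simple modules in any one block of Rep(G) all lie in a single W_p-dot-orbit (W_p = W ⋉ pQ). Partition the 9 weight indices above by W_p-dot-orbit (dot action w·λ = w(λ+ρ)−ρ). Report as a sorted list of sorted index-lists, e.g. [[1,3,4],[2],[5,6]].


C ↔ A_4 under row/col permutation; |W(A_4)| = 120.

Folding the 9 weights λ_j+ρ into Ā_29 (reps in the given 4-coord order):

    λ_1 → (8, 2, 12, 3)
    λ_2 → (16, 2, 0, 4)
    λ_3 → (1, 7, 11, 9)
    λ_4 → (1, 7, 11, 9)
    λ_5 → (1, 7, 11, 9)
    λ_6 → (16, 2, 0, 4)
    λ_7 → (16, 2, 0, 4)
    λ_8 → (1, 7, 11, 9)
    λ_9 → (16, 2, 0, 4)

3 distinct reps among the 9 weights ⇒ 3 W_29-linkage classes:

[[1], [2, 6, 7, 9], [3, 4, 5, 8]]


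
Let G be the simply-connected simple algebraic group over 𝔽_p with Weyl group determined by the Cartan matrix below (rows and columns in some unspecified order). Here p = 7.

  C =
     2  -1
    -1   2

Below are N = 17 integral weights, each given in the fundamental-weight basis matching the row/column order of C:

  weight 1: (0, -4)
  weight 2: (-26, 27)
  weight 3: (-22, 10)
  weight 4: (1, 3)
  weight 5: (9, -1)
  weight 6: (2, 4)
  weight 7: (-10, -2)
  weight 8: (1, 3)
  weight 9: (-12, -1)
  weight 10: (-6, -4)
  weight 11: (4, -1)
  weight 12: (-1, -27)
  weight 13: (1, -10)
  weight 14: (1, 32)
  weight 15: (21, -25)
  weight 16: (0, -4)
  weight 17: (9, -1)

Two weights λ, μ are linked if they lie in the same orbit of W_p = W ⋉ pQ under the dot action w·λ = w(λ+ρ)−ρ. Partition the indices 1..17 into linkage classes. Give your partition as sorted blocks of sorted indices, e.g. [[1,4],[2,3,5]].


C ↔ A_2 under row/col permutation; |W(A_2)| = 6.

λ_j+ρ reflected into Ā_7 (⟨·,θ^∨⟩≤7); 2-tuples as given:

  λ_1 → (2, 1) · λ_2 → (4, 3) · λ_3 → (4, 3) · λ_4 → (2, 4) · λ_5 → (4, 3) · λ_6 → (2, 4) · λ_7 → (2, 4) · λ_8 → (2, 4) · λ_9 → (4, 3) · λ_10 → (2, 4) · λ_11 → (5, 0) · λ_12 → (5, 0) · λ_13 → (5, 0) · λ_14 → (5, 0) · λ_15 → (2, 1) · λ_16 → (2, 1) · λ_17 → (4, 3)

Grouping the 17 weights by Ā_7-representative: 4 linkage classes.

[[1, 15, 16], [2, 3, 5, 9, 17], [4, 6, 7, 8, 10], [11, 12, 13, 14]]


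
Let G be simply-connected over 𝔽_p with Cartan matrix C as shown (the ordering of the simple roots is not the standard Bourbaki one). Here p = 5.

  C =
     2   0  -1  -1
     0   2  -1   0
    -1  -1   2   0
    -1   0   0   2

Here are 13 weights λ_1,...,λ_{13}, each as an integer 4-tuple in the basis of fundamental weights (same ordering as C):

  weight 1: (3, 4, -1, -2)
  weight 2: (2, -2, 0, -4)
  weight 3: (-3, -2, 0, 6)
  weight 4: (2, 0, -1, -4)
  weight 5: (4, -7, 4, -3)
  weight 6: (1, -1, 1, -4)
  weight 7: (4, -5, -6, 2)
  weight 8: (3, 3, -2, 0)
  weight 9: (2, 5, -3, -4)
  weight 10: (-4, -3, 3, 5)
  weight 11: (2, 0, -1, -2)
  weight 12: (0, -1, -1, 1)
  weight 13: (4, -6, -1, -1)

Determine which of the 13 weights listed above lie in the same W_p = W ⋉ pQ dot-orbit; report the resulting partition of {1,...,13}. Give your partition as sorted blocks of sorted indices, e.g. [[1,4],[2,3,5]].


Cartan matrix: type A_4 (|W|=120); un-permuting the 4 rows.

Ā_5 reps of the 13 weights (A_4, coords as presented):

  λ_1+ρ ↦ (0, 1, 0, 3)
  λ_2+ρ ↦ (0, 1, 0, 3)
  λ_3+ρ ↦ (0, 1, 0, 3)
  λ_4+ρ ↦ (0, 1, 0, 3)
  λ_5+ρ ↦ (1, 0, 0, 2)
  λ_6+ρ ↦ (1, 0, 1, 2)
  λ_7+ρ ↦ (0, 1, 0, 3)
  λ_8+ρ ↦ (1, 0, 1, 2)
  λ_9+ρ ↦ (1, 2, 0, 1)
  λ_10+ρ ↦ (2, 1, 0, 1)
  λ_11+ρ ↦ (2, 1, 0, 1)
  λ_12+ρ ↦ (1, 0, 0, 2)
  λ_13+ρ ↦ (0, 0, 5, 0)

These 13 weights hit 6 W_5-dot-orbits; sizes (5, 2, 2, 1, 2, 1):

[[1, 2, 3, 4, 7], [5, 12], [6, 8], [9], [10, 11], [13]]


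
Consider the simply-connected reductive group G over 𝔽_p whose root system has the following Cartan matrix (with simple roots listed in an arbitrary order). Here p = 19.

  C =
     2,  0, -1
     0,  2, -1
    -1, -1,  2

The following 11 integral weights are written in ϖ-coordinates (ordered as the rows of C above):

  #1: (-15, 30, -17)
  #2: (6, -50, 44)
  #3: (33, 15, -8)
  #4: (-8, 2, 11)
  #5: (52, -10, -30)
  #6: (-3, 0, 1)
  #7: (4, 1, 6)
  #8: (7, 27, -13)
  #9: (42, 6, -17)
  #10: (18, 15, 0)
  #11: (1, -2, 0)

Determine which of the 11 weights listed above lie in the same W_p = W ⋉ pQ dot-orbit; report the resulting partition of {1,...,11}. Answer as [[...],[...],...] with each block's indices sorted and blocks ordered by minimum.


Cartan matrix: type A_3 (|W|=24); un-permuting the 3 rows.

Folding the 11 weights λ_j+ρ into Ā_19 (reps in the given 3-coord order):

  1: (4, 11, 3)
  2: (7, 3, 5)
  3: (5, 7, 3)
  4: (7, 3, 5)
  5: (4, 10, 5)
  6: (2, 1, 0)
  7: (5, 2, 7)
  8: (5, 7, 3)
  9: (5, 7, 3)
  10: (2, 1, 0)
  11: (2, 1, 0)

Grouping the 11 weights by Ā_19-representative: 6 linkage classes.

[[1], [2, 4], [3, 8, 9], [5], [6, 10, 11], [7]]


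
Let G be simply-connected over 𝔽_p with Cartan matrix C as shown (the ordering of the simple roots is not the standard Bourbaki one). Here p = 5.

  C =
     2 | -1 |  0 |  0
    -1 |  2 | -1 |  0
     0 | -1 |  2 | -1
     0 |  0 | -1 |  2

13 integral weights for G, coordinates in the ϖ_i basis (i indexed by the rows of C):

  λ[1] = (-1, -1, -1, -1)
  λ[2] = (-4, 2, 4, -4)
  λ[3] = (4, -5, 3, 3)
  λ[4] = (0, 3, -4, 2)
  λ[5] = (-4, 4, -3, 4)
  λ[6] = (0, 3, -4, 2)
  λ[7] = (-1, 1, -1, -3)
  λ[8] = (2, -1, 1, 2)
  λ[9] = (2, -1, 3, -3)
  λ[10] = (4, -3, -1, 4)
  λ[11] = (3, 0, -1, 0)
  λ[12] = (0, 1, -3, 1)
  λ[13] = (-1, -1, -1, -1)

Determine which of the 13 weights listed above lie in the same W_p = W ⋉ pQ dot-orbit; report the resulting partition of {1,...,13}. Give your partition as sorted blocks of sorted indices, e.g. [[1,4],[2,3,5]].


Dynkin diagram of C (from the 6 off-diagonal −1 entries): A_4.

Each λ_j+ρ reduced to Ā_5; 4-tuples below use C's row order:

  λ_1+ρ ↦ (0, 0, 0, 0)
  λ_2+ρ ↦ (0, 0, 2, 0)
  λ_3+ρ ↦ (3, 1, 0, 0)
  λ_4+ρ ↦ (1, 1, 3, 0)
  λ_5+ρ ↦ (0, 0, 2, 0)
  λ_6+ρ ↦ (1, 1, 3, 0)
  λ_7+ρ ↦ (0, 0, 2, 0)
  λ_8+ρ ↦ (0, 0, 2, 0)
  λ_9+ρ ↦ (1, 0, 2, 0)
  λ_10+ρ ↦ (0, 0, 2, 0)
  λ_11+ρ ↦ (3, 1, 0, 0)
  λ_12+ρ ↦ (1, 0, 2, 0)
  λ_13+ρ ↦ (0, 0, 0, 0)

The 13 indices split into 5 linkage classes (same alcove rep ⇔ same W_5-dot-orbit):

[[1, 13], [2, 5, 7, 8, 10], [3, 11], [4, 6], [9, 12]]


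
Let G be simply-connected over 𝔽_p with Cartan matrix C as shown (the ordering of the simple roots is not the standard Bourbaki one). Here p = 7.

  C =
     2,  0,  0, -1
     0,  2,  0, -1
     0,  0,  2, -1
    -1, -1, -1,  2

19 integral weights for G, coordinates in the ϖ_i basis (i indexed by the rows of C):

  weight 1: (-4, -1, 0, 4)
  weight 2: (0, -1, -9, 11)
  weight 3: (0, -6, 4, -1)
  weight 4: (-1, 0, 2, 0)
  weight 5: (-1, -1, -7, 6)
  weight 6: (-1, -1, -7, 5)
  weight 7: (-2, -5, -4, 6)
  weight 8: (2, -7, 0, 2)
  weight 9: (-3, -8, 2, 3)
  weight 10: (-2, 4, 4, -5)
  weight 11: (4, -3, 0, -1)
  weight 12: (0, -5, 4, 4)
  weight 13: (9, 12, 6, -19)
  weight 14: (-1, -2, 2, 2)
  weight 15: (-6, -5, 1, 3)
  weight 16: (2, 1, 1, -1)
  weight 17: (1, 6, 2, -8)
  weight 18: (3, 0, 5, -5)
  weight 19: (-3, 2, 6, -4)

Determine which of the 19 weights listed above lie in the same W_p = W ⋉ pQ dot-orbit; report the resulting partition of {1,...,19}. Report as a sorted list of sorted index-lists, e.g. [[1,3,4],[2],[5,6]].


C ↔ D_4 under row/col permutation; |W(D_4)| = 192.

Each λ_j+ρ reduced to Ā_7; 4-tuples below use C's row order:

  λ_1+ρ ↦ (3, 0, 1, 1)
  λ_2+ρ ↦ (0, 1, 3, 1)
  λ_3+ρ ↦ (4, 0, 0, 1)
  λ_4+ρ ↦ (0, 1, 3, 1)
  λ_5+ρ ↦ (0, 0, 6, 0)
  λ_6+ρ ↦ (0, 0, 6, 0)
  λ_7+ρ ↦ (0, 3, 2, 1)
  λ_8+ρ ↦ (0, 3, 2, 1)
  λ_9+ρ ↦ (3, 2, 2, 0)
  λ_10+ρ ↦ (4, 0, 0, 1)
  λ_11+ρ ↦ (3, 0, 1, 1)
  λ_12+ρ ↦ (3, 0, 1, 1)
  λ_13+ρ ↦ (0, 1, 3, 1)
  λ_14+ρ ↦ (0, 1, 3, 1)
  λ_15+ρ ↦ (0, 1, 3, 1)
  λ_16+ρ ↦ (3, 2, 2, 0)
  λ_17+ρ ↦ (3, 2, 2, 0)
  λ_18+ρ ↦ (0, 3, 2, 1)
  λ_19+ρ ↦ (3, 2, 2, 0)

Partition of {1..19} into 6 W_7-dot-orbits:

[[1, 11, 12], [2, 4, 13, 14, 15], [3, 10], [5, 6], [7, 8, 18], [9, 16, 17, 19]]


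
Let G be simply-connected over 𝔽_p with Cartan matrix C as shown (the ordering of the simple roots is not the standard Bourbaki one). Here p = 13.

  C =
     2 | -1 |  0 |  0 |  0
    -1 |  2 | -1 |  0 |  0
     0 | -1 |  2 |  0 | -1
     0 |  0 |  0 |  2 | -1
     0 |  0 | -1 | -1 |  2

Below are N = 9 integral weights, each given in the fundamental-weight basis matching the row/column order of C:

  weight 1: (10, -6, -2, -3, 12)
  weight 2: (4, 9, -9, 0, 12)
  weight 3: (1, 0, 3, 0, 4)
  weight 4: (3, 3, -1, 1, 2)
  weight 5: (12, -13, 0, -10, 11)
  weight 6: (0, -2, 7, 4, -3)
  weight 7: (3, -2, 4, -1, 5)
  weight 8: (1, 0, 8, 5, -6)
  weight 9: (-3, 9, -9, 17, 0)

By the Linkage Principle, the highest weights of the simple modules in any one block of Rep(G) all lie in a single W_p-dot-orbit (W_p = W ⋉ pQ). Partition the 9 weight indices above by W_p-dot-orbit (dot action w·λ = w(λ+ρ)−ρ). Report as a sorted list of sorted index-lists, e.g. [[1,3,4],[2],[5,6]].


A_5 Cartan matrix, 5 simple roots permuted; ρ=(1,1,1,1,1).

Ā_13 reps of the 9 weights (A_5, coords as presented):

    1: (0, 1, 5, 3, 2)
    2: (0, 1, 5, 3, 2)
    3: (2, 1, 4, 1, 5)
    4: (4, 4, 0, 2, 3)
    5: (0, 1, 3, 0, 8)
    6: (0, 1, 5, 3, 2)
    7: (2, 1, 4, 1, 5)
    8: (2, 1, 4, 1, 5)
    9: (0, 1, 5, 3, 2)

The 9 indices split into 4 linkage classes (same alcove rep ⇔ same W_13-dot-orbit):

[[1, 2, 6, 9], [3, 7, 8], [4], [5]]


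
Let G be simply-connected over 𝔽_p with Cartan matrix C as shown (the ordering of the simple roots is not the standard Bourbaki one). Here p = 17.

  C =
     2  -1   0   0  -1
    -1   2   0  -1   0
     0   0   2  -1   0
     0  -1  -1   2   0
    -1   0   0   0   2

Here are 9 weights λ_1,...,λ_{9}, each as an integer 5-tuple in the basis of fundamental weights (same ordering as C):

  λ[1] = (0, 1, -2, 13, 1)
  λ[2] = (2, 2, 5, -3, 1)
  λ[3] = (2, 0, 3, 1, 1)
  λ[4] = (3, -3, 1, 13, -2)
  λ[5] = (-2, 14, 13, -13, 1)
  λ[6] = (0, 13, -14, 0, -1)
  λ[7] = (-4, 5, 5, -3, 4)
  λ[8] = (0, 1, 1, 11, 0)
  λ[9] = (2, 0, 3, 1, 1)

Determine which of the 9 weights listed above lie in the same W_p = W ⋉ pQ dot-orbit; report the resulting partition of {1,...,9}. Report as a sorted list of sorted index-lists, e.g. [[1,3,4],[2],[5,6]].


A_5 Cartan matrix, 5 simple roots permuted; ρ=(1,1,1,1,1).

Each λ_j+ρ reduced to Ā_17; 5-tuples below use C's row order:

    λ_1+ρ ↦ (1, 2, 1, 12, 0)
    λ_2+ρ ↦ (3, 1, 4, 2, 2)
    λ_3+ρ ↦ (3, 1, 4, 2, 2)
    λ_4+ρ ↦ (1, 2, 1, 12, 0)
    λ_5+ρ ↦ (1, 2, 1, 12, 0)
    λ_6+ρ ↦ (1, 2, 1, 12, 0)
    λ_7+ρ ↦ (3, 1, 4, 2, 2)
    λ_8+ρ ↦ (1, 2, 1, 12, 0)
    λ_9+ρ ↦ (3, 1, 4, 2, 2)

The 9 indices split into 2 linkage classes (same alcove rep ⇔ same W_17-dot-orbit):

[[1, 4, 5, 6, 8], [2, 3, 7, 9]]


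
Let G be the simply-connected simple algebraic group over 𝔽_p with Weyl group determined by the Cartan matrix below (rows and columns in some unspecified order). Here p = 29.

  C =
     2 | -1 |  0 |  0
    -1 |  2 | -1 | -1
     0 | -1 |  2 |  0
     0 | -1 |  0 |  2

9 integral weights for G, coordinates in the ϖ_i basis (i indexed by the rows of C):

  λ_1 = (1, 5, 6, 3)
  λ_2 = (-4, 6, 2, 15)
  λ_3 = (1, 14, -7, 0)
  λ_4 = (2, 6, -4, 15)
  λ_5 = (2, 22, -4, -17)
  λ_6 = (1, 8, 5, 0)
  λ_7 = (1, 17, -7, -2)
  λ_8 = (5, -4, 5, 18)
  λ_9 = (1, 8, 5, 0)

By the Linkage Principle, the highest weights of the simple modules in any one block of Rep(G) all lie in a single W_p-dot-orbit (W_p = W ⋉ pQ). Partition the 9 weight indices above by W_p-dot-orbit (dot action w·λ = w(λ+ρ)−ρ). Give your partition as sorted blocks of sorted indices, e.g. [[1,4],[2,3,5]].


D_4 Cartan matrix, 4 simple roots permuted; ρ=(1,1,1,1).

W_29-reps of the 9 weights in Ā_29 (same 4-coord order as C):

  1: (2, 6, 7, 4);  2: (3, 3, 3, 16);  3: (2, 9, 6, 1);  4: (3, 3, 3, 16);  5: (3, 3, 3, 16);  6: (2, 9, 6, 1);  7: (2, 9, 6, 1);  8: (3, 3, 3, 16);  9: (2, 9, 6, 1)

Linkage partition of the 9 weights (3 classes, p=29):

[[1], [2, 4, 5, 8], [3, 6, 7, 9]]
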